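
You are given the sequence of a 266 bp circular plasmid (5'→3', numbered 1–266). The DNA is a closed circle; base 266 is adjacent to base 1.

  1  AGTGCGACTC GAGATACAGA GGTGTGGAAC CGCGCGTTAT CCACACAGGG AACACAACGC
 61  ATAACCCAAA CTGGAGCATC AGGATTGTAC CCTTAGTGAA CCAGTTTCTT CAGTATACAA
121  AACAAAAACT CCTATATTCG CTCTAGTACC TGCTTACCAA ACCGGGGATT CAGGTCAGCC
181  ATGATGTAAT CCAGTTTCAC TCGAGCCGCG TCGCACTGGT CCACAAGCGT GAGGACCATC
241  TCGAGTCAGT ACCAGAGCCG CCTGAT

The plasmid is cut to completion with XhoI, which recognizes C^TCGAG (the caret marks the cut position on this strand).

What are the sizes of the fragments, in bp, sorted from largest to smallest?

XhoI sites (CTCGAG) start at positions 8, 200, 240.
XhoI cuts after the first base of each site, so after positions 8, 200, 240.
Circular molecule, 3 cuts → 3 fragments:
  9–200 → 192 bp
  201–240 → 40 bp
  241–266 then 1–8 → 26 + 8 = 34 bp
Sorted largest to smallest: 192, 40, 34 bp.

192, 40, 34 bp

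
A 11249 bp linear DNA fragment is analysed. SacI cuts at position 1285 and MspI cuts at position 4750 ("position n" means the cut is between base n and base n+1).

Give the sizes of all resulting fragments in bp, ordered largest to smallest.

6499, 3465, 1285 bp

Combined cut positions (sorted): 1285, 4750.
Linear molecule, 2 cuts → 3 fragments:
  1285 − 0 = 1285 bp
  4750 − 1285 = 3465 bp
  11249 − 4750 = 6499 bp
Sorted largest to smallest: 6499, 3465, 1285 bp.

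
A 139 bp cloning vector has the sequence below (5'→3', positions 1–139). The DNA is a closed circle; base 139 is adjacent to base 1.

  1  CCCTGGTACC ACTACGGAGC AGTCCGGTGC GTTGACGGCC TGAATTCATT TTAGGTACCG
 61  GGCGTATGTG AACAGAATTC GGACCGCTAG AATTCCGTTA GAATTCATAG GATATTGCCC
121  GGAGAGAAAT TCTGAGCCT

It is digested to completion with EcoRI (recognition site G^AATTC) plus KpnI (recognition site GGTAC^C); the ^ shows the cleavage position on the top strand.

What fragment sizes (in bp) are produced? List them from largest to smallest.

47, 33, 17, 16, 15, 11 bp

EcoRI sites (GAATTC) start at positions 42, 75, 90, 101.
EcoRI cuts after the first base of each site, so after positions 42, 75, 90, 101.
KpnI sites (GGTACC) start at positions 5, 54.
KpnI cuts after base 5 of each site (before the last base), so after positions 9, 58.
Combined cut positions: 9, 42, 58, 75, 90, 101.
Circular molecule, 6 cuts → 6 fragments:
  10–42 → 33 bp
  43–58 → 16 bp
  59–75 → 17 bp
  76–90 → 15 bp
  91–101 → 11 bp
  102–139 then 1–9 → 38 + 9 = 47 bp
Sorted largest to smallest: 47, 33, 17, 16, 15, 11 bp.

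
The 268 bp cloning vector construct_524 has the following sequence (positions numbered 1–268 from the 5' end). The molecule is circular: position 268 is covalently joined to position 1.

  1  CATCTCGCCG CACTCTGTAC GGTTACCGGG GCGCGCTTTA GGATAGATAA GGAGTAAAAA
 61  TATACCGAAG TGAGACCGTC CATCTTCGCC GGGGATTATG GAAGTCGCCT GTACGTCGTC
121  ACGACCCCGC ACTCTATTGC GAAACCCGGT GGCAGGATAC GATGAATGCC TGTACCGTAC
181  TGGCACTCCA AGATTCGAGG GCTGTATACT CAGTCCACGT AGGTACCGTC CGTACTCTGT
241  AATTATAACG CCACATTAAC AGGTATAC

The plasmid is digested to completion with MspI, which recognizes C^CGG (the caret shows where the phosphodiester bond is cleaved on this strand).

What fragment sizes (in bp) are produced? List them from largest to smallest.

MspI sites (CCGG) start at positions 26, 89, 146.
MspI cuts after the first base of each site, so after positions 26, 89, 146.
Circular molecule, 3 cuts → 3 fragments:
  27–89 → 63 bp
  90–146 → 57 bp
  147–268 then 1–26 → 122 + 26 = 148 bp
Sorted largest to smallest: 148, 63, 57 bp.

148, 63, 57 bp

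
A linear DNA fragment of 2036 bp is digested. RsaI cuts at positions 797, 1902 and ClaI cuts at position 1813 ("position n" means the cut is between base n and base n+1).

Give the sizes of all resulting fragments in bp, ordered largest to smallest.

Combined cut positions (sorted): 797, 1813, 1902.
Linear molecule, 3 cuts → 4 fragments:
  797 − 0 = 797 bp
  1813 − 797 = 1016 bp
  1902 − 1813 = 89 bp
  2036 − 1902 = 134 bp
Sorted largest to smallest: 1016, 797, 134, 89 bp.

1016, 797, 134, 89 bp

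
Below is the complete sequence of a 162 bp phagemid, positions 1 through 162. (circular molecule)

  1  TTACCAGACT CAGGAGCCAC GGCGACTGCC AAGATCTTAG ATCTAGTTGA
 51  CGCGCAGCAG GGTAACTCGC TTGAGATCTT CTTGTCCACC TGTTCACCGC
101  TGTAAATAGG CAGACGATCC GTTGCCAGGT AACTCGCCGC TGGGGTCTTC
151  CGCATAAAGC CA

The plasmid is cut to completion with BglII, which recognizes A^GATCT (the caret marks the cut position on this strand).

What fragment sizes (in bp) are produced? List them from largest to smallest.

BglII sites (AGATCT) start at positions 32, 39, 74.
BglII cuts after the first base of each site, so after positions 32, 39, 74.
Circular molecule, 3 cuts → 3 fragments:
  33–39 → 7 bp
  40–74 → 35 bp
  75–162 then 1–32 → 88 + 32 = 120 bp
Sorted largest to smallest: 120, 35, 7 bp.

120, 35, 7 bp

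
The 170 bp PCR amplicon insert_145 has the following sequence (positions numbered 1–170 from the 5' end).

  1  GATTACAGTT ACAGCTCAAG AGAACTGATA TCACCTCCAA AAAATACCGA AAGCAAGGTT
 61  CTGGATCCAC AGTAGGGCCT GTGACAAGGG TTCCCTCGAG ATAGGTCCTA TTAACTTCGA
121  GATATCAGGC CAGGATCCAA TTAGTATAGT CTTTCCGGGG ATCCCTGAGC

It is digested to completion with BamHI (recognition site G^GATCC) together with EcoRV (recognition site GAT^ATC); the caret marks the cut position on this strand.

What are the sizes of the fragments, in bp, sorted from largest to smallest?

60, 34, 29, 26, 11, 10 bp

BamHI sites (GGATCC) start at positions 63, 133, 159.
BamHI cuts after the first base of each site, so after positions 63, 133, 159.
EcoRV sites (GATATC) start at positions 27, 121.
EcoRV cuts after base 3 of each site, so after positions 29, 123.
Combined cut positions: 29, 63, 123, 133, 159.
Linear molecule, 5 cuts → 6 fragments:
  1–29 → 29 bp
  30–63 → 34 bp
  64–123 → 60 bp
  124–133 → 10 bp
  134–159 → 26 bp
  160–170 → 11 bp
Sorted largest to smallest: 60, 34, 29, 26, 11, 10 bp.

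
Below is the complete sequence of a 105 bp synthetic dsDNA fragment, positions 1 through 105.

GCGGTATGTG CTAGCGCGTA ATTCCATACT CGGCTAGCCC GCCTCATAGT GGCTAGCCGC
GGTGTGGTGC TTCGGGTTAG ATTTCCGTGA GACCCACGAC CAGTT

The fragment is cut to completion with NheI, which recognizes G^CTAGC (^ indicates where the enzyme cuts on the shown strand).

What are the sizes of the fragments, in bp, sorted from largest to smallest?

53, 23, 19, 10 bp

NheI sites (GCTAGC) start at positions 10, 33, 52.
NheI cuts after the first base of each site, so after positions 10, 33, 52.
Linear molecule, 3 cuts → 4 fragments:
  1–10 → 10 bp
  11–33 → 23 bp
  34–52 → 19 bp
  53–105 → 53 bp
Sorted largest to smallest: 53, 23, 19, 10 bp.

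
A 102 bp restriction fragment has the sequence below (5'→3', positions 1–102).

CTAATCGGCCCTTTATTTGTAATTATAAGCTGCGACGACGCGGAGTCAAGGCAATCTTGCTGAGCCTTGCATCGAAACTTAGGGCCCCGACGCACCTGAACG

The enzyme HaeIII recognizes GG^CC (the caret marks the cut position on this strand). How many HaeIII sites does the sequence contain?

2

GGCC occurs starting at positions 7, 83.
HaeIII cuts at 2 sites.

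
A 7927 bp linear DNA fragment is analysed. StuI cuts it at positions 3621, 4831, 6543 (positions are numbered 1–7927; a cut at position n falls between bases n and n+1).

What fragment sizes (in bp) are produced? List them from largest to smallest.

3621, 1712, 1384, 1210 bp

Linear molecule, 3 cuts → 4 fragments:
  3621 − 0 = 3621 bp
  4831 − 3621 = 1210 bp
  6543 − 4831 = 1712 bp
  7927 − 6543 = 1384 bp
Sorted largest to smallest: 3621, 1712, 1384, 1210 bp.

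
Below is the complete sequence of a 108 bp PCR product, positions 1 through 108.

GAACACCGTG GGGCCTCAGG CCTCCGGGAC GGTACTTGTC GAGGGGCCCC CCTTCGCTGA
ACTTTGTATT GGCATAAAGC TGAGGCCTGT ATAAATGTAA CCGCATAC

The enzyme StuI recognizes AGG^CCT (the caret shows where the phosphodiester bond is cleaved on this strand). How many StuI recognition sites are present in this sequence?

AGGCCT occurs starting at positions 18, 83.
StuI cuts at 2 sites.

2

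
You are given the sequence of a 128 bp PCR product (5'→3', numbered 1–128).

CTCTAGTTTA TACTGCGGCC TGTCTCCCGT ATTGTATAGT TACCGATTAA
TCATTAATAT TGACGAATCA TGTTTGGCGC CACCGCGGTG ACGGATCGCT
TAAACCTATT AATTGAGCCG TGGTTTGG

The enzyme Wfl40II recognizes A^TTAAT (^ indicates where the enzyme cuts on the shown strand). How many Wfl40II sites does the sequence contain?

ATTAAT occurs starting at positions 46, 53, 108.
Wfl40II cuts at 3 sites.

3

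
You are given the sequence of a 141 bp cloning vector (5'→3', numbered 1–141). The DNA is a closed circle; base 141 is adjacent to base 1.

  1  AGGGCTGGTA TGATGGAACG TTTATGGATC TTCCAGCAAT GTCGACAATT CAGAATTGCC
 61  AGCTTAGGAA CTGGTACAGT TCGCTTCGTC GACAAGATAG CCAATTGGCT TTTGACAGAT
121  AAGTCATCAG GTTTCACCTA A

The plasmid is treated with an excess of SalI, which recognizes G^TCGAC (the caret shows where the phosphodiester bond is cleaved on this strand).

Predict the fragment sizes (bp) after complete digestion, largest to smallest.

SalI sites (GTCGAC) start at positions 41, 88.
SalI cuts after the first base of each site, so after positions 41, 88.
Circular molecule, 2 cuts → 2 fragments:
  42–88 → 47 bp
  89–141 then 1–41 → 53 + 41 = 94 bp
Sorted largest to smallest: 94, 47 bp.

94, 47 bp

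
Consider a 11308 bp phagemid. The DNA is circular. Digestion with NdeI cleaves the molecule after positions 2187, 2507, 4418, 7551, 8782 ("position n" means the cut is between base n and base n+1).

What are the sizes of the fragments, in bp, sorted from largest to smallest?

Circular molecule, 5 cuts → 5 fragments:
  2507 − 2187 = 320 bp
  4418 − 2507 = 1911 bp
  7551 − 4418 = 3133 bp
  8782 − 7551 = 1231 bp
  wrap: 11308 − 8782 + 2187 = 4713 bp
Sorted largest to smallest: 4713, 3133, 1911, 1231, 320 bp.

4713, 3133, 1911, 1231, 320 bp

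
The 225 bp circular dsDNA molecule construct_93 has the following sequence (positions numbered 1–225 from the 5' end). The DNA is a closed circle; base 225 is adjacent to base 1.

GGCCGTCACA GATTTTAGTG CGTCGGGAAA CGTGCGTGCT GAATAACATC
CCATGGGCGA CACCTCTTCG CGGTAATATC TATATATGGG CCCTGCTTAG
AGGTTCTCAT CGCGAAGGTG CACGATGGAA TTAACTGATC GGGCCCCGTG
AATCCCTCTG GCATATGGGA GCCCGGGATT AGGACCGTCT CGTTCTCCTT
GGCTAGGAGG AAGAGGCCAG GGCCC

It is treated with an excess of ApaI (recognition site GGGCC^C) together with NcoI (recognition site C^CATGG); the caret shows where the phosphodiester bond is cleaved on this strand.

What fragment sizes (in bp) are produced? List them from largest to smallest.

79, 53, 52, 41 bp

ApaI sites (GGGCCC) start at positions 88, 141, 220.
ApaI cuts after base 5 of each site (before the last base), so after positions 92, 145, 224.
The NcoI site (CCATGG) starts at position 51.
NcoI cuts after the first base of each site, so after position 51.
Combined cut positions: 51, 92, 145, 224.
Circular molecule, 4 cuts → 4 fragments:
  52–92 → 41 bp
  93–145 → 53 bp
  146–224 → 79 bp
  225–225 then 1–51 → 1 + 51 = 52 bp
Sorted largest to smallest: 79, 53, 52, 41 bp.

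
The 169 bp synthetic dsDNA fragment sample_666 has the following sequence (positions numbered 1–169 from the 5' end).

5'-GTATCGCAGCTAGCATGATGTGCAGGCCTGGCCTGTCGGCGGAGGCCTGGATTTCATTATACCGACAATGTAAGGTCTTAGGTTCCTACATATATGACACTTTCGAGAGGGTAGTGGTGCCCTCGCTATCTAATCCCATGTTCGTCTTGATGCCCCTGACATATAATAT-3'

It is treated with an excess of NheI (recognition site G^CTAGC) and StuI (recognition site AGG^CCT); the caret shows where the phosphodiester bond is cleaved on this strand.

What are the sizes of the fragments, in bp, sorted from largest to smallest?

The NheI site (GCTAGC) starts at position 9.
NheI cuts after the first base of each site, so after position 9.
StuI sites (AGGCCT) start at positions 24, 43.
StuI cuts after base 3 of each site, so after positions 26, 45.
Combined cut positions: 9, 26, 45.
Linear molecule, 3 cuts → 4 fragments:
  1–9 → 9 bp
  10–26 → 17 bp
  27–45 → 19 bp
  46–169 → 124 bp
Sorted largest to smallest: 124, 19, 17, 9 bp.

124, 19, 17, 9 bp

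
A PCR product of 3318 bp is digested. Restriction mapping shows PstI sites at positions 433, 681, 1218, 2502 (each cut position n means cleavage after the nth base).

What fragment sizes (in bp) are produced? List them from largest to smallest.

Linear molecule, 4 cuts → 5 fragments:
  433 − 0 = 433 bp
  681 − 433 = 248 bp
  1218 − 681 = 537 bp
  2502 − 1218 = 1284 bp
  3318 − 2502 = 816 bp
Sorted largest to smallest: 1284, 816, 537, 433, 248 bp.

1284, 816, 537, 433, 248 bp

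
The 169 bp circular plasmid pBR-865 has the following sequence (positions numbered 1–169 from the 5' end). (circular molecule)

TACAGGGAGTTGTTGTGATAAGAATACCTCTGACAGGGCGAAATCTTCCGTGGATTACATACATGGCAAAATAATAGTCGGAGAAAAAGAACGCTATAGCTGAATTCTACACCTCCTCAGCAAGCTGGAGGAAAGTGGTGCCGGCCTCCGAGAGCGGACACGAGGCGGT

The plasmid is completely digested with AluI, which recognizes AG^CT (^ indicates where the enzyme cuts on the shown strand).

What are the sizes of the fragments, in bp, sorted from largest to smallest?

AluI sites (AGCT) start at positions 98, 123.
AluI cuts after base 2 of each site, so after positions 99, 124.
Circular molecule, 2 cuts → 2 fragments:
  100–124 → 25 bp
  125–169 then 1–99 → 45 + 99 = 144 bp
Sorted largest to smallest: 144, 25 bp.

144, 25 bp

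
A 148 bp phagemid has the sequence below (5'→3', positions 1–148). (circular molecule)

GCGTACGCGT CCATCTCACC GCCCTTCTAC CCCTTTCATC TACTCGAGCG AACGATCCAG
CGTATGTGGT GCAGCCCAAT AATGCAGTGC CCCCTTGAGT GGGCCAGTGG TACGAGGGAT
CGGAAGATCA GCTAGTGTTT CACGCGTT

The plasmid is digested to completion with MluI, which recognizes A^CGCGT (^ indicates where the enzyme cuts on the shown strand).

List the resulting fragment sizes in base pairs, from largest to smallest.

MluI sites (ACGCGT) start at positions 5, 142.
MluI cuts after the first base of each site, so after positions 5, 142.
Circular molecule, 2 cuts → 2 fragments:
  6–142 → 137 bp
  143–148 then 1–5 → 6 + 5 = 11 bp
Sorted largest to smallest: 137, 11 bp.

137, 11 bp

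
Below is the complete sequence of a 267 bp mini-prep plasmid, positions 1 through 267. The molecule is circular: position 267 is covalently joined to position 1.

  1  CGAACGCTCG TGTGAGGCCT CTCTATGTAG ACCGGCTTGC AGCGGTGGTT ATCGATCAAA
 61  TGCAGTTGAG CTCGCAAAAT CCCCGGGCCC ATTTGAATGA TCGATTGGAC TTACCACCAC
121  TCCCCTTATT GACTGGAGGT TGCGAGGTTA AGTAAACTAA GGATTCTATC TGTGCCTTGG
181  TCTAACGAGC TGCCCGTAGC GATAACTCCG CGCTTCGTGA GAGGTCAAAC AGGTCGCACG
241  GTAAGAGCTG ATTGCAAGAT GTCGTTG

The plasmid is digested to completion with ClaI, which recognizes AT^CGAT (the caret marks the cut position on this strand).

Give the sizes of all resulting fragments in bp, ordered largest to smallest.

218, 49 bp

ClaI sites (ATCGAT) start at positions 51, 100.
ClaI cuts after base 2 of each site, so after positions 52, 101.
Circular molecule, 2 cuts → 2 fragments:
  53–101 → 49 bp
  102–267 then 1–52 → 166 + 52 = 218 bp
Sorted largest to smallest: 218, 49 bp.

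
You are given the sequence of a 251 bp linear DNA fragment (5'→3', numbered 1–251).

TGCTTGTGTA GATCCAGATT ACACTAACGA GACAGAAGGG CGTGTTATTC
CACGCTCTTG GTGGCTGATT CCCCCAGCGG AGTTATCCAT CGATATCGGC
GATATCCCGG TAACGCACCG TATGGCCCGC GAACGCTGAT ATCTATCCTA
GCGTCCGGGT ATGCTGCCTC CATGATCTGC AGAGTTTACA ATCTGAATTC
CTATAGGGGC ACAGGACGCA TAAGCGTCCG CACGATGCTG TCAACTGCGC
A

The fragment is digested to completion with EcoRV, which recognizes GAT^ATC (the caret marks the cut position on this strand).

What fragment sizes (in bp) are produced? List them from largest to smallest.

EcoRV sites (GATATC) start at positions 92, 101, 138.
EcoRV cuts after base 3 of each site, so after positions 94, 103, 140.
Linear molecule, 3 cuts → 4 fragments:
  1–94 → 94 bp
  95–103 → 9 bp
  104–140 → 37 bp
  141–251 → 111 bp
Sorted largest to smallest: 111, 94, 37, 9 bp.

111, 94, 37, 9 bp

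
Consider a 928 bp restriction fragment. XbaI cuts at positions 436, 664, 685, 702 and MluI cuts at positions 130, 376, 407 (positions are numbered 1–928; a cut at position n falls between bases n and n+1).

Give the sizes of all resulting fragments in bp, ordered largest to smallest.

Combined cut positions (sorted): 130, 376, 407, 436, 664, 685, 702.
Linear molecule, 7 cuts → 8 fragments:
  130 − 0 = 130 bp
  376 − 130 = 246 bp
  407 − 376 = 31 bp
  436 − 407 = 29 bp
  664 − 436 = 228 bp
  685 − 664 = 21 bp
  702 − 685 = 17 bp
  928 − 702 = 226 bp
Sorted largest to smallest: 246, 228, 226, 130, 31, 29, 21, 17 bp.

246, 228, 226, 130, 31, 29, 21, 17 bp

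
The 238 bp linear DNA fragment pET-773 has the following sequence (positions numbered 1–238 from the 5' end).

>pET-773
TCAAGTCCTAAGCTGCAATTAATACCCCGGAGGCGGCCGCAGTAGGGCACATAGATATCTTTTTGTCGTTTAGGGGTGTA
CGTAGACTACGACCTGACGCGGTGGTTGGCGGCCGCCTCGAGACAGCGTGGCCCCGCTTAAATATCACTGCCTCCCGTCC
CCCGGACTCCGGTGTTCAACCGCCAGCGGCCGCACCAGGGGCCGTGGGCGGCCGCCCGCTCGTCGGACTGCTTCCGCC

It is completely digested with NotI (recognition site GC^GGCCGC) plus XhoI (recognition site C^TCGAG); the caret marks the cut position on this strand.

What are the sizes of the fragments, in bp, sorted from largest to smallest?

76, 70, 34, 29, 22, 7 bp

NotI sites (GCGGCCGC) start at positions 33, 109, 186, 208.
NotI cuts after base 2 of each site, so after positions 34, 110, 187, 209.
The XhoI site (CTCGAG) starts at position 117.
XhoI cuts after the first base of each site, so after position 117.
Combined cut positions: 34, 110, 117, 187, 209.
Linear molecule, 5 cuts → 6 fragments:
  1–34 → 34 bp
  35–110 → 76 bp
  111–117 → 7 bp
  118–187 → 70 bp
  188–209 → 22 bp
  210–238 → 29 bp
Sorted largest to smallest: 76, 70, 34, 29, 22, 7 bp.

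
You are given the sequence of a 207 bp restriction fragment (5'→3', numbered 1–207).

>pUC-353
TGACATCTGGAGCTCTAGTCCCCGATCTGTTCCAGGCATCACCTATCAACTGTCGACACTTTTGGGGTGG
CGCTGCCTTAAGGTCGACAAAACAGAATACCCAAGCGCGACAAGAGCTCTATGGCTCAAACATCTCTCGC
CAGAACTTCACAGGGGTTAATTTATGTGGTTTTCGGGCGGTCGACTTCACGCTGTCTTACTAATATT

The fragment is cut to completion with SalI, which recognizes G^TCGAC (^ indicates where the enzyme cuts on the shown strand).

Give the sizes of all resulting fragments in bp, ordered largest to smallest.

97, 52, 31, 27 bp

SalI sites (GTCGAC) start at positions 52, 83, 180.
SalI cuts after the first base of each site, so after positions 52, 83, 180.
Linear molecule, 3 cuts → 4 fragments:
  1–52 → 52 bp
  53–83 → 31 bp
  84–180 → 97 bp
  181–207 → 27 bp
Sorted largest to smallest: 97, 52, 31, 27 bp.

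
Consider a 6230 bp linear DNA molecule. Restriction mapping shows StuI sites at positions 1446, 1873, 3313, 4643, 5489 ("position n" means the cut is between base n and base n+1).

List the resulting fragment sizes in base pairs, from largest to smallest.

Linear molecule, 5 cuts → 6 fragments:
  1446 − 0 = 1446 bp
  1873 − 1446 = 427 bp
  3313 − 1873 = 1440 bp
  4643 − 3313 = 1330 bp
  5489 − 4643 = 846 bp
  6230 − 5489 = 741 bp
Sorted largest to smallest: 1446, 1440, 1330, 846, 741, 427 bp.

1446, 1440, 1330, 846, 741, 427 bp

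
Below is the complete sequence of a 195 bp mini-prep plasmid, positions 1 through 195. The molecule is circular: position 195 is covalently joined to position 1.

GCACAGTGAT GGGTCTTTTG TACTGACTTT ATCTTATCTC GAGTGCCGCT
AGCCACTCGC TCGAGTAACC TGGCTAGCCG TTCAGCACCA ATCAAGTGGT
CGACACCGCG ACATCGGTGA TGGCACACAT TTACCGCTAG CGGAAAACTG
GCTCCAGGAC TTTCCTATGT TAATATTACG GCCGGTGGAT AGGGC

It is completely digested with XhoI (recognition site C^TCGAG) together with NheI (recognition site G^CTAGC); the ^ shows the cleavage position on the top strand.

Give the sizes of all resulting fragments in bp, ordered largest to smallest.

XhoI sites (CTCGAG) start at positions 38, 60.
XhoI cuts after the first base of each site, so after positions 38, 60.
NheI sites (GCTAGC) start at positions 48, 73, 136.
NheI cuts after the first base of each site, so after positions 48, 73, 136.
Combined cut positions: 38, 48, 60, 73, 136.
Circular molecule, 5 cuts → 5 fragments:
  39–48 → 10 bp
  49–60 → 12 bp
  61–73 → 13 bp
  74–136 → 63 bp
  137–195 then 1–38 → 59 + 38 = 97 bp
Sorted largest to smallest: 97, 63, 13, 12, 10 bp.

97, 63, 13, 12, 10 bp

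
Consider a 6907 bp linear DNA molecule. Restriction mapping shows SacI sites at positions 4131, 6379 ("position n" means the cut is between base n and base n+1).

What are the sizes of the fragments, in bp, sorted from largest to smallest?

Linear molecule, 2 cuts → 3 fragments:
  4131 − 0 = 4131 bp
  6379 − 4131 = 2248 bp
  6907 − 6379 = 528 bp
Sorted largest to smallest: 4131, 2248, 528 bp.

4131, 2248, 528 bp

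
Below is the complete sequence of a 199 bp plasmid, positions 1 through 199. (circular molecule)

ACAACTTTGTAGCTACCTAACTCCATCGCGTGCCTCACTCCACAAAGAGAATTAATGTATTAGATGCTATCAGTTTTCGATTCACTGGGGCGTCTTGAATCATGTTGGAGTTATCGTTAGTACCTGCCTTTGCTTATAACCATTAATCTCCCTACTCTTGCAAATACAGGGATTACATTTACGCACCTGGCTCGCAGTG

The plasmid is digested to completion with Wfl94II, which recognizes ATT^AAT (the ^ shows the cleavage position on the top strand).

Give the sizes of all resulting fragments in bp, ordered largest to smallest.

108, 91 bp

Wfl94II sites (ATTAAT) start at positions 51, 142.
Wfl94II cuts after base 3 of each site, so after positions 53, 144.
Circular molecule, 2 cuts → 2 fragments:
  54–144 → 91 bp
  145–199 then 1–53 → 55 + 53 = 108 bp
Sorted largest to smallest: 108, 91 bp.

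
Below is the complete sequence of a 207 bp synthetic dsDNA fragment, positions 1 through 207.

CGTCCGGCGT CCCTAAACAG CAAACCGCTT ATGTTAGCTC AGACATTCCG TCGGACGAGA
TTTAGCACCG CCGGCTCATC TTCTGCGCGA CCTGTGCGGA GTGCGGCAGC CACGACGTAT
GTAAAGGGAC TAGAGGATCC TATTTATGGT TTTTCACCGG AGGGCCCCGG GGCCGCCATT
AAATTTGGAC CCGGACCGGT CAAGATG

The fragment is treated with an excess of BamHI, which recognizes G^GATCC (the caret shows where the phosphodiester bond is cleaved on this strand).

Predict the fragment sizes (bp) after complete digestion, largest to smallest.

The BamHI site (GGATCC) starts at position 135.
BamHI cuts after the first base of each site, so after position 135.
Linear molecule, 1 cut → 2 fragments:
  1–135 → 135 bp
  136–207 → 72 bp
Sorted largest to smallest: 135, 72 bp.

135, 72 bp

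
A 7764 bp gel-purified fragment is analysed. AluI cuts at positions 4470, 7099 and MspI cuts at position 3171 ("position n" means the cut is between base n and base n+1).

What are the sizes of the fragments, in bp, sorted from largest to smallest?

Combined cut positions (sorted): 3171, 4470, 7099.
Linear molecule, 3 cuts → 4 fragments:
  3171 − 0 = 3171 bp
  4470 − 3171 = 1299 bp
  7099 − 4470 = 2629 bp
  7764 − 7099 = 665 bp
Sorted largest to smallest: 3171, 2629, 1299, 665 bp.

3171, 2629, 1299, 665 bp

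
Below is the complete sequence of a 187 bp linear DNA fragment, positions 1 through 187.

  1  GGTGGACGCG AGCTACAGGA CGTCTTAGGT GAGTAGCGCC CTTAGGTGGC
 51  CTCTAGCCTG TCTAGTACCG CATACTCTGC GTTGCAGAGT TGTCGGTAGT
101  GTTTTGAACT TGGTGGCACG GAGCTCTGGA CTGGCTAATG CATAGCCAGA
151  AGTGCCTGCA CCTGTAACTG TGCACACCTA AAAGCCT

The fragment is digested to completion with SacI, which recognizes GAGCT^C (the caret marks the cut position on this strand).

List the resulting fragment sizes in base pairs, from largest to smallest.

125, 62 bp

The SacI site (GAGCTC) starts at position 121.
SacI cuts after base 5 of each site (before the last base), so after position 125.
Linear molecule, 1 cut → 2 fragments:
  1–125 → 125 bp
  126–187 → 62 bp
Sorted largest to smallest: 125, 62 bp.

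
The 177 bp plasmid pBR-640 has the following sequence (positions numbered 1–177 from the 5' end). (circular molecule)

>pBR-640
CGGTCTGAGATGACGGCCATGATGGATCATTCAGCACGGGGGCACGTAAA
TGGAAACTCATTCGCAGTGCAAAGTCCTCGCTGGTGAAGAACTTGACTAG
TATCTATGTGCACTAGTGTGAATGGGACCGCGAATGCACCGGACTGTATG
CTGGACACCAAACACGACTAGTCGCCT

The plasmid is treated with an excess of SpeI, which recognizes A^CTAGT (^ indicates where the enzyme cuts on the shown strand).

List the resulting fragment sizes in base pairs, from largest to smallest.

SpeI sites (ACTAGT) start at positions 96, 112, 167.
SpeI cuts after the first base of each site, so after positions 96, 112, 167.
Circular molecule, 3 cuts → 3 fragments:
  97–112 → 16 bp
  113–167 → 55 bp
  168–177 then 1–96 → 10 + 96 = 106 bp
Sorted largest to smallest: 106, 55, 16 bp.

106, 55, 16 bp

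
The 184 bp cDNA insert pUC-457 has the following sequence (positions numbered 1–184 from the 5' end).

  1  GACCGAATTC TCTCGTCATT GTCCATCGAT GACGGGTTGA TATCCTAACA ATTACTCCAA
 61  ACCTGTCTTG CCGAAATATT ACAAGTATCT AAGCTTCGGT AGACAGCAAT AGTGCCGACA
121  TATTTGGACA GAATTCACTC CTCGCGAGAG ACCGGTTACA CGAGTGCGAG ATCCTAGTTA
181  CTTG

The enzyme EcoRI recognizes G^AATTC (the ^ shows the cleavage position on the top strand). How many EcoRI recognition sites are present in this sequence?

GAATTC occurs starting at positions 5, 131.
EcoRI cuts at 2 sites.

2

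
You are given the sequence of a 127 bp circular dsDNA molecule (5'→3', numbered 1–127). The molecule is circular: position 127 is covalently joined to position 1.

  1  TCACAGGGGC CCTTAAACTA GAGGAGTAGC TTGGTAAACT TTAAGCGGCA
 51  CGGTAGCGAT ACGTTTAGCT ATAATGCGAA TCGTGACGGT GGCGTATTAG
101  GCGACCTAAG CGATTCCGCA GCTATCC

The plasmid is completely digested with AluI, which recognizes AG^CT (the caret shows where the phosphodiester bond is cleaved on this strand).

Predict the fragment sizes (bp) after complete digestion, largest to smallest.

AluI sites (AGCT) start at positions 28, 67, 120.
AluI cuts after base 2 of each site, so after positions 29, 68, 121.
Circular molecule, 3 cuts → 3 fragments:
  30–68 → 39 bp
  69–121 → 53 bp
  122–127 then 1–29 → 6 + 29 = 35 bp
Sorted largest to smallest: 53, 39, 35 bp.

53, 39, 35 bp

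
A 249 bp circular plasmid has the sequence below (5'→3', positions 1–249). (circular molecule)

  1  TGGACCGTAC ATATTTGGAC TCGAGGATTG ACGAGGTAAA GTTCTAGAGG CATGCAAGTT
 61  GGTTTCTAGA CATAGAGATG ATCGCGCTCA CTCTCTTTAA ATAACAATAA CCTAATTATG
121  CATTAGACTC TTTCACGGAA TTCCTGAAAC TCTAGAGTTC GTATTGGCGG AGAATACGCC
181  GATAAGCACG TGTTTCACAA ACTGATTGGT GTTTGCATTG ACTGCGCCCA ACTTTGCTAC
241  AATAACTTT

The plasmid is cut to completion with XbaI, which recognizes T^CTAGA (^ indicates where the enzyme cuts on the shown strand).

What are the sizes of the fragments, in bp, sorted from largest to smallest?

141, 86, 22 bp

XbaI sites (TCTAGA) start at positions 43, 65, 151.
XbaI cuts after the first base of each site, so after positions 43, 65, 151.
Circular molecule, 3 cuts → 3 fragments:
  44–65 → 22 bp
  66–151 → 86 bp
  152–249 then 1–43 → 98 + 43 = 141 bp
Sorted largest to smallest: 141, 86, 22 bp.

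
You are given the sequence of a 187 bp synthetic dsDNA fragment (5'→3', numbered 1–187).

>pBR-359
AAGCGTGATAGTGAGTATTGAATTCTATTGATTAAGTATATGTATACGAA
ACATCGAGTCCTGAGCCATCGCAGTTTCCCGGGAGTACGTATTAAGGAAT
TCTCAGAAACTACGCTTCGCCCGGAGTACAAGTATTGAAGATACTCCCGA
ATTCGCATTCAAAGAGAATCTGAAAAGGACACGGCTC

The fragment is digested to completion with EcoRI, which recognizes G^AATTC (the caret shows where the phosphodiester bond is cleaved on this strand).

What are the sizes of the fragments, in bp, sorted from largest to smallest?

77, 52, 38, 20 bp

EcoRI sites (GAATTC) start at positions 20, 97, 149.
EcoRI cuts after the first base of each site, so after positions 20, 97, 149.
Linear molecule, 3 cuts → 4 fragments:
  1–20 → 20 bp
  21–97 → 77 bp
  98–149 → 52 bp
  150–187 → 38 bp
Sorted largest to smallest: 77, 52, 38, 20 bp.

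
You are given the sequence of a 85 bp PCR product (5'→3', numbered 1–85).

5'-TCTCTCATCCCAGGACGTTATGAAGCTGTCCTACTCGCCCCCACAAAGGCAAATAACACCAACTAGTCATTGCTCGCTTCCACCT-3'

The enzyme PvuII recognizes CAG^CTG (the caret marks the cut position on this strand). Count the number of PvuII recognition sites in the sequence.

No occurrence of CAGCTG is present in the sequence.
PvuII does not cut: 0 sites.

0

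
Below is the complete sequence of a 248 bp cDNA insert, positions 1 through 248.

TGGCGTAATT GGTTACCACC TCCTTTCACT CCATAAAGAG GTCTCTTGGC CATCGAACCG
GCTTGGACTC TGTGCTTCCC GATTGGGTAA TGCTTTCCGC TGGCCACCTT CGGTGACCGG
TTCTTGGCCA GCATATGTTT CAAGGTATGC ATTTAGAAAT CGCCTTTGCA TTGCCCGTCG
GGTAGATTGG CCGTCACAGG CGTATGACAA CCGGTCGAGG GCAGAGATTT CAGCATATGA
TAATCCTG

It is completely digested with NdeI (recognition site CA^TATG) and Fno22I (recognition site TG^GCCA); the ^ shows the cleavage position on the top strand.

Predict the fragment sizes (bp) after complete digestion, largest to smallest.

NdeI sites (CATATG) start at positions 132, 234.
NdeI cuts after base 2 of each site, so after positions 133, 235.
Fno22I sites (TGGCCA) start at positions 47, 101, 125.
Fno22I cuts after base 2 of each site, so after positions 48, 102, 126.
Combined cut positions: 48, 102, 126, 133, 235.
Linear molecule, 5 cuts → 6 fragments:
  1–48 → 48 bp
  49–102 → 54 bp
  103–126 → 24 bp
  127–133 → 7 bp
  134–235 → 102 bp
  236–248 → 13 bp
Sorted largest to smallest: 102, 54, 48, 24, 13, 7 bp.

102, 54, 48, 24, 13, 7 bp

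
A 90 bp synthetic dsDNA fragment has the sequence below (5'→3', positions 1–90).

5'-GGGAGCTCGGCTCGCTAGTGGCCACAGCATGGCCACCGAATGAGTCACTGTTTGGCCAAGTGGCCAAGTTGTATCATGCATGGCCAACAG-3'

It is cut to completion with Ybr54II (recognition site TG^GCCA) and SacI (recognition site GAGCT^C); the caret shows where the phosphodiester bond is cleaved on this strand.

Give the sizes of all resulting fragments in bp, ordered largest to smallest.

23, 20, 13, 11, 8, 8, 7 bp

Ybr54II sites (TGGCCA) start at positions 19, 30, 53, 61, 81.
Ybr54II cuts after base 2 of each site, so after positions 20, 31, 54, 62, 82.
The SacI site (GAGCTC) starts at position 3.
SacI cuts after base 5 of each site (before the last base), so after position 7.
Combined cut positions: 7, 20, 31, 54, 62, 82.
Linear molecule, 6 cuts → 7 fragments:
  1–7 → 7 bp
  8–20 → 13 bp
  21–31 → 11 bp
  32–54 → 23 bp
  55–62 → 8 bp
  63–82 → 20 bp
  83–90 → 8 bp
Sorted largest to smallest: 23, 20, 13, 11, 8, 8, 7 bp.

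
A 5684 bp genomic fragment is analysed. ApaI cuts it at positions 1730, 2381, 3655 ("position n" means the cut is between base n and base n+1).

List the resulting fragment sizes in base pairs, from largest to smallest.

Linear molecule, 3 cuts → 4 fragments:
  1730 − 0 = 1730 bp
  2381 − 1730 = 651 bp
  3655 − 2381 = 1274 bp
  5684 − 3655 = 2029 bp
Sorted largest to smallest: 2029, 1730, 1274, 651 bp.

2029, 1730, 1274, 651 bp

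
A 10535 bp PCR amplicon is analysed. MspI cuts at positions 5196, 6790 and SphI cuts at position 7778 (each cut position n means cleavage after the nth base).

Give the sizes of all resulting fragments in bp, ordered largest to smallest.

Combined cut positions (sorted): 5196, 6790, 7778.
Linear molecule, 3 cuts → 4 fragments:
  5196 − 0 = 5196 bp
  6790 − 5196 = 1594 bp
  7778 − 6790 = 988 bp
  10535 − 7778 = 2757 bp
Sorted largest to smallest: 5196, 2757, 1594, 988 bp.

5196, 2757, 1594, 988 bp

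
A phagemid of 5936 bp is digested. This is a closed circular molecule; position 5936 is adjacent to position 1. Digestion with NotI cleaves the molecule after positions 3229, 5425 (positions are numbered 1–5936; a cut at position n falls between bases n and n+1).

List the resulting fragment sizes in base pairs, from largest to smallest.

Circular molecule, 2 cuts → 2 fragments:
  5425 − 3229 = 2196 bp
  wrap: 5936 − 5425 + 3229 = 3740 bp
Sorted largest to smallest: 3740, 2196 bp.

3740, 2196 bp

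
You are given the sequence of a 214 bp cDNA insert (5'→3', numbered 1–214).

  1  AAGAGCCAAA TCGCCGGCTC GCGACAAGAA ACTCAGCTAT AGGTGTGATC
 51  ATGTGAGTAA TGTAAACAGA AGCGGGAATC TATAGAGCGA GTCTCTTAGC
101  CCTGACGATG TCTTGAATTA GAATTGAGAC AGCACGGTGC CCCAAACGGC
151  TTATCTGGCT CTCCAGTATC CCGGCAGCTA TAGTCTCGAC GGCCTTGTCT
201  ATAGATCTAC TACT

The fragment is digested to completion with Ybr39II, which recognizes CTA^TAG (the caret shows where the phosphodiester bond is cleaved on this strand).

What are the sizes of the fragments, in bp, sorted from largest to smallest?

Ybr39II sites (CTATAG) start at positions 37, 80, 178, 199.
Ybr39II cuts after base 3 of each site, so after positions 39, 82, 180, 201.
Linear molecule, 4 cuts → 5 fragments:
  1–39 → 39 bp
  40–82 → 43 bp
  83–180 → 98 bp
  181–201 → 21 bp
  202–214 → 13 bp
Sorted largest to smallest: 98, 43, 39, 21, 13 bp.

98, 43, 39, 21, 13 bp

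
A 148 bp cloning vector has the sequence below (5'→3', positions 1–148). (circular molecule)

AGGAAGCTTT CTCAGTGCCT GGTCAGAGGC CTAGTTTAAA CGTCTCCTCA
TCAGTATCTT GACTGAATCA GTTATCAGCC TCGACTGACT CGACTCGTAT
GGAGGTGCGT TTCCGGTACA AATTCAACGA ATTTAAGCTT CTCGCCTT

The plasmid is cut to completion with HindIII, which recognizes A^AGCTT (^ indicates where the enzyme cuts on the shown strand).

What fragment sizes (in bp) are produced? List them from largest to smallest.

HindIII sites (AAGCTT) start at positions 4, 135.
HindIII cuts after the first base of each site, so after positions 4, 135.
Circular molecule, 2 cuts → 2 fragments:
  5–135 → 131 bp
  136–148 then 1–4 → 13 + 4 = 17 bp
Sorted largest to smallest: 131, 17 bp.

131, 17 bp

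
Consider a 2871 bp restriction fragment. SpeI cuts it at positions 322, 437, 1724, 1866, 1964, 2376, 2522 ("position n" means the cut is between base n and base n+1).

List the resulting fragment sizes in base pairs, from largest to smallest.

1287, 412, 349, 322, 146, 142, 115, 98 bp

Linear molecule, 7 cuts → 8 fragments:
  322 − 0 = 322 bp
  437 − 322 = 115 bp
  1724 − 437 = 1287 bp
  1866 − 1724 = 142 bp
  1964 − 1866 = 98 bp
  2376 − 1964 = 412 bp
  2522 − 2376 = 146 bp
  2871 − 2522 = 349 bp
Sorted largest to smallest: 1287, 412, 349, 322, 146, 142, 115, 98 bp.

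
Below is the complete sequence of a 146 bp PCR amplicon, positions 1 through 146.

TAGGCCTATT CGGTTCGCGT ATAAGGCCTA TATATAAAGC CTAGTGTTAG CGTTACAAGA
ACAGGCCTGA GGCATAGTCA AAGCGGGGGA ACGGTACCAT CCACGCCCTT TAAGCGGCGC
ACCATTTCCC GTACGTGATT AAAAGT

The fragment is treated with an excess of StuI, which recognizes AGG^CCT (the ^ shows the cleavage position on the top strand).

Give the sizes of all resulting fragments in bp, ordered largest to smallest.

StuI sites (AGGCCT) start at positions 2, 24, 63.
StuI cuts after base 3 of each site, so after positions 4, 26, 65.
Linear molecule, 3 cuts → 4 fragments:
  1–4 → 4 bp
  5–26 → 22 bp
  27–65 → 39 bp
  66–146 → 81 bp
Sorted largest to smallest: 81, 39, 22, 4 bp.

81, 39, 22, 4 bp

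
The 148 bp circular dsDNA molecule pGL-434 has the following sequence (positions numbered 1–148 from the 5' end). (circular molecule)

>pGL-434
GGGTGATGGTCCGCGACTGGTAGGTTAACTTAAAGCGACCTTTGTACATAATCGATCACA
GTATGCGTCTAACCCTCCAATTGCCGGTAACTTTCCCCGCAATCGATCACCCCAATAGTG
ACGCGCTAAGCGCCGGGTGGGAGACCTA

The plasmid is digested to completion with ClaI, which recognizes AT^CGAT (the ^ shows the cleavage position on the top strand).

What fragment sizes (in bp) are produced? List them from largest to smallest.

97, 51 bp

ClaI sites (ATCGAT) start at positions 51, 102.
ClaI cuts after base 2 of each site, so after positions 52, 103.
Circular molecule, 2 cuts → 2 fragments:
  53–103 → 51 bp
  104–148 then 1–52 → 45 + 52 = 97 bp
Sorted largest to smallest: 97, 51 bp.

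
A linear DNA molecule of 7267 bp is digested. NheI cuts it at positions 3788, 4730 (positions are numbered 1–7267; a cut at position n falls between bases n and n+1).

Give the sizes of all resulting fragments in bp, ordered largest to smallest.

Linear molecule, 2 cuts → 3 fragments:
  3788 − 0 = 3788 bp
  4730 − 3788 = 942 bp
  7267 − 4730 = 2537 bp
Sorted largest to smallest: 3788, 2537, 942 bp.

3788, 2537, 942 bp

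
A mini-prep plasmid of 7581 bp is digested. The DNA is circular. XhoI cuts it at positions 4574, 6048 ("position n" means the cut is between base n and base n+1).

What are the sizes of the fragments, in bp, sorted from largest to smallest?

Circular molecule, 2 cuts → 2 fragments:
  6048 − 4574 = 1474 bp
  wrap: 7581 − 6048 + 4574 = 6107 bp
Sorted largest to smallest: 6107, 1474 bp.

6107, 1474 bp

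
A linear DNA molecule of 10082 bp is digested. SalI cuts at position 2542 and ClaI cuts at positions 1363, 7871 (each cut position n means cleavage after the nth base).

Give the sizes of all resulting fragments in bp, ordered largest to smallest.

Combined cut positions (sorted): 1363, 2542, 7871.
Linear molecule, 3 cuts → 4 fragments:
  1363 − 0 = 1363 bp
  2542 − 1363 = 1179 bp
  7871 − 2542 = 5329 bp
  10082 − 7871 = 2211 bp
Sorted largest to smallest: 5329, 2211, 1363, 1179 bp.

5329, 2211, 1363, 1179 bp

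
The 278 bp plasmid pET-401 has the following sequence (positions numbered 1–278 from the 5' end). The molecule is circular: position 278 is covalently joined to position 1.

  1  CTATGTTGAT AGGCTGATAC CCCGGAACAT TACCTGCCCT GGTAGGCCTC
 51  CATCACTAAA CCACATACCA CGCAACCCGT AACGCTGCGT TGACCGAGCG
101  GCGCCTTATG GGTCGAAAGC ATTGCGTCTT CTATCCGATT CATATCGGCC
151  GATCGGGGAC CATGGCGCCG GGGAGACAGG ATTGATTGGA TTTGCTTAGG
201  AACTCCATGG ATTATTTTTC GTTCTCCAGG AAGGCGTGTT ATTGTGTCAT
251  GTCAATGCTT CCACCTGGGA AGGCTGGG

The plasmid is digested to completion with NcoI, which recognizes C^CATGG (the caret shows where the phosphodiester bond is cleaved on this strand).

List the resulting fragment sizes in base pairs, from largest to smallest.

233, 45 bp

NcoI sites (CCATGG) start at positions 160, 205.
NcoI cuts after the first base of each site, so after positions 160, 205.
Circular molecule, 2 cuts → 2 fragments:
  161–205 → 45 bp
  206–278 then 1–160 → 73 + 160 = 233 bp
Sorted largest to smallest: 233, 45 bp.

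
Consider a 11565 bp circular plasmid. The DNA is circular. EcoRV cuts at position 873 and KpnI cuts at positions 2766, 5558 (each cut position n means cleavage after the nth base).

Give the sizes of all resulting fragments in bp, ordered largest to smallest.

Combined cut positions (sorted): 873, 2766, 5558.
Circular molecule, 3 cuts → 3 fragments:
  2766 − 873 = 1893 bp
  5558 − 2766 = 2792 bp
  wrap: 11565 − 5558 + 873 = 6880 bp
Sorted largest to smallest: 6880, 2792, 1893 bp.

6880, 2792, 1893 bp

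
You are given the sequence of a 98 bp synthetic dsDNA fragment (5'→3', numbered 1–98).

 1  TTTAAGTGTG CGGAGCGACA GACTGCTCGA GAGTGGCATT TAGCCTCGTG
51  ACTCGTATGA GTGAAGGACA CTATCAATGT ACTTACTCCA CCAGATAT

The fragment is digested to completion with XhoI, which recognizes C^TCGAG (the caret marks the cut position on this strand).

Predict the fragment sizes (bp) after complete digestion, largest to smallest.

The XhoI site (CTCGAG) starts at position 26.
XhoI cuts after the first base of each site, so after position 26.
Linear molecule, 1 cut → 2 fragments:
  1–26 → 26 bp
  27–98 → 72 bp
Sorted largest to smallest: 72, 26 bp.

72, 26 bp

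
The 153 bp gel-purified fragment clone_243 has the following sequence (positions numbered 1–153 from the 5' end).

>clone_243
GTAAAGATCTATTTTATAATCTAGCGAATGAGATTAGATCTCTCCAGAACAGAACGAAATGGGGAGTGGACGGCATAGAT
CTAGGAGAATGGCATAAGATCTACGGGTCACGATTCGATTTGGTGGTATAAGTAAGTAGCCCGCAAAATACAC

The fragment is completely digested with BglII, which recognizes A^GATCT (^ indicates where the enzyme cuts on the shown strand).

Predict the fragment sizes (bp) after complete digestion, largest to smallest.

BglII sites (AGATCT) start at positions 5, 36, 77, 97.
BglII cuts after the first base of each site, so after positions 5, 36, 77, 97.
Linear molecule, 4 cuts → 5 fragments:
  1–5 → 5 bp
  6–36 → 31 bp
  37–77 → 41 bp
  78–97 → 20 bp
  98–153 → 56 bp
Sorted largest to smallest: 56, 41, 31, 20, 5 bp.

56, 41, 31, 20, 5 bp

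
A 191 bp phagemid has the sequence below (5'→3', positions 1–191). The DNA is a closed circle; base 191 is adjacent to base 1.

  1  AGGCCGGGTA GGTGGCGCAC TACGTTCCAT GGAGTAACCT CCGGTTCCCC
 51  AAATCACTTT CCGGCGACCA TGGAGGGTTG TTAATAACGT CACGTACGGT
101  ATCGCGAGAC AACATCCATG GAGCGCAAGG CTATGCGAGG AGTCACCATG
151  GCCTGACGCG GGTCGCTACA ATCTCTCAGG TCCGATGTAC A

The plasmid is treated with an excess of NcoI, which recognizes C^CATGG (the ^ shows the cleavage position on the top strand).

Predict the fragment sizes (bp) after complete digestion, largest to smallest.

NcoI sites (CCATGG) start at positions 27, 68, 116, 146.
NcoI cuts after the first base of each site, so after positions 27, 68, 116, 146.
Circular molecule, 4 cuts → 4 fragments:
  28–68 → 41 bp
  69–116 → 48 bp
  117–146 → 30 bp
  147–191 then 1–27 → 45 + 27 = 72 bp
Sorted largest to smallest: 72, 48, 41, 30 bp.

72, 48, 41, 30 bp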